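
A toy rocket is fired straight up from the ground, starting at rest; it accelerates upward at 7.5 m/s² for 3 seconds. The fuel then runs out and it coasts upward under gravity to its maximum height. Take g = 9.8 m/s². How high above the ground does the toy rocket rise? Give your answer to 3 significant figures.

Phase 1 (powered ascent): v₀ = 0 m/s, a = 7.5 m/s².
v = v₀ + at = 0 + (7.5)(3) = 22.5 m/s
Δx = v₀t + ½at² = 0·3 + 0.5·7.5·3² = 33.8 m

Phase 2 (coasting upward): v₀ = 22.5 m/s, a = -9.8 m/s².
v = v₀ + at → t = (0 − 22.5) / -9.8 = 2.30 s
v² = v₀² + 2aΔx → Δx = (0² − 22.5²)/(2·-9.8) = 25.8 m
Maximum height = 33.8 + 25.8 = 59.6 m

59.6 m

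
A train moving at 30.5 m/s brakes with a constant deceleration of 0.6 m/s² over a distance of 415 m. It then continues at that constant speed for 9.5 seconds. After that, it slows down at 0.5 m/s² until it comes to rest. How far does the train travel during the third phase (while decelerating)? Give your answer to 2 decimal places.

432.25 m

Phase 1 (decelerating): v₀ = 30.5 m/s, a = -0.6 m/s².
v² = v₀² + 2aΔx = 30.5² + 2·-0.6·415 = 432 → v = 20.8 m/s
t = (v − v₀)/a = (20.8 − 30.5)/-0.6 = 16.2 s

Phase 2 (constant speed): v₀ = 20.8 m/s, a = 0 m/s².
v = v₀ + at = 20.8 + (0)(9.5) = 20.8 m/s
Δx = v₀t + ½at² = 20.8·9.5 + 0.5·0·9.5² = 198 m

Phase 3 (decelerating): v₀ = 20.8 m/s, a = -0.5 m/s².
v = v₀ + at → t = (0 − 20.8) / -0.5 = 41.6 s
v² = v₀² + 2aΔx → Δx = (0² − 20.8²)/(2·-0.5) = 432 m
Distance in phase 3 = 432 m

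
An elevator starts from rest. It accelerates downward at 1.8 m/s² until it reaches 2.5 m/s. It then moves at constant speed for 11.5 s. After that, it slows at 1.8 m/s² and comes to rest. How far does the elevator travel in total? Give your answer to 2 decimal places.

Phase 1 (accelerating): v₀ = 0 m/s, a = 1.8 m/s².
v = v₀ + at → t = (2.5 − 0) / 1.8 = 1.39 s
v² = v₀² + 2aΔx → Δx = (2.5² − 0²)/(2·1.8) = 1.74 m

Phase 2 (constant speed): v₀ = 2.50 m/s, a = 0 m/s².
v = v₀ + at = 2.50 + (0)(11.5) = 2.50 m/s
Δx = v₀t + ½at² = 2.50·11.5 + 0.5·0·11.5² = 28.8 m

Phase 3 (decelerating): v₀ = 2.50 m/s, a = -1.8 m/s².
v = v₀ + at → t = (0 − 2.50) / -1.8 = 1.39 s
v² = v₀² + 2aΔx → Δx = (0² − 2.50²)/(2·-1.8) = 1.74 m
Total distance = 1.74 + 28.8 + 1.74 = 32.2 m

32.22 m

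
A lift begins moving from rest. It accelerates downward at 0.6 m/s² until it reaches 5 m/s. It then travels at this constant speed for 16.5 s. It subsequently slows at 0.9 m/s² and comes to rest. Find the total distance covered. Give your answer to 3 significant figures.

Phase 1 (accelerating): v₀ = 0 m/s, a = 0.6 m/s².
v = v₀ + at → t = (5 − 0) / 0.6 = 8.33 s
v² = v₀² + 2aΔx → Δx = (5² − 0²)/(2·0.6) = 20.8 m

Phase 2 (constant speed): v₀ = 5.00 m/s, a = 0 m/s².
v = v₀ + at = 5.00 + (0)(16.5) = 5.00 m/s
Δx = v₀t + ½at² = 5.00·16.5 + 0.5·0·16.5² = 82.5 m

Phase 3 (decelerating): v₀ = 5.00 m/s, a = -0.9 m/s².
v = v₀ + at → t = (0 − 5.00) / -0.9 = 5.56 s
v² = v₀² + 2aΔx → Δx = (0² − 5.00²)/(2·-0.9) = 13.9 m
Total distance = 20.8 + 82.5 + 13.9 = 117 m

117 m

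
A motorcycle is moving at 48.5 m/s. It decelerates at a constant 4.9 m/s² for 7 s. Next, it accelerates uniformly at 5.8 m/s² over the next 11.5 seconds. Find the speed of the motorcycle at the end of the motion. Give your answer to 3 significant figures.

80.9 m/s

Phase 1 (decelerating): v₀ = 48.5 m/s, a = -4.9 m/s².
v = v₀ + at = 48.5 + (-4.9)(7) = 14.2 m/s
Δx = v₀t + ½at² = 48.5·7 + 0.5·-4.9·7² = 219 m

Phase 2 (accelerating): v₀ = 14.2 m/s, a = 5.8 m/s².
v = v₀ + at = 14.2 + (5.8)(11.5) = 80.9 m/s
Δx = v₀t + ½at² = 14.2·11.5 + 0.5·5.8·11.5² = 547 m
Final speed = 80.9 m/s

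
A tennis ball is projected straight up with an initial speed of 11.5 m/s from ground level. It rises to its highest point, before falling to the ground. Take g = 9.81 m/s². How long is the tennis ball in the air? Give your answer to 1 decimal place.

Phase 1 (rising): v₀ = 11.5 m/s, a = -9.81 m/s².
v = v₀ + at → t = (0 − 11.5) / -9.81 = 1.17 s
v² = v₀² + 2aΔx → Δx = (0² − 11.5²)/(2·-9.81) = 6.74 m

Phase 2 (falling): v₀ = 0 m/s, a = -9.81 m/s².
Falls 6.74 m from rest: t = √(2·6.74/9.81) = 1.17 s; v = g·t = 11.5 m/s.
Total time = 1.17 + 1.17 = 2.34 s

2.3 s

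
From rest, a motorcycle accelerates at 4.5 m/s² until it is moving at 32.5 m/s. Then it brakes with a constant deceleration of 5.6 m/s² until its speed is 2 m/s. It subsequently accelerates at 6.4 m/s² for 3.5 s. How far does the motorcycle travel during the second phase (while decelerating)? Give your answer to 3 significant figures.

Phase 1 (accelerating): v₀ = 0 m/s, a = 4.5 m/s².
v = v₀ + at → t = (32.5 − 0) / 4.5 = 7.22 s
v² = v₀² + 2aΔx → Δx = (32.5² − 0²)/(2·4.5) = 117 m

Phase 2 (decelerating): v₀ = 32.5 m/s, a = -5.6 m/s².
v = v₀ + at → t = (2 − 32.5) / -5.6 = 5.45 s
v² = v₀² + 2aΔx → Δx = (2² − 32.5²)/(2·-5.6) = 94.0 m
Distance in phase 2 = 94.0 m

94.0 m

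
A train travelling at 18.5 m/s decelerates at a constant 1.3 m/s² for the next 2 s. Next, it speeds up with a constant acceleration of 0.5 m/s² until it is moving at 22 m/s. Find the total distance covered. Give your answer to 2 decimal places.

265.59 m

Phase 1 (decelerating): v₀ = 18.5 m/s, a = -1.3 m/s².
v = v₀ + at = 18.5 + (-1.3)(2) = 15.9 m/s
Δx = v₀t + ½at² = 18.5·2 + 0.5·-1.3·2² = 34.4 m

Phase 2 (accelerating): v₀ = 15.9 m/s, a = 0.5 m/s².
v = v₀ + at → t = (22 − 15.9) / 0.5 = 12.2 s
v² = v₀² + 2aΔx → Δx = (22² − 15.9²)/(2·0.5) = 231 m
Total distance = 34.4 + 231 = 266 m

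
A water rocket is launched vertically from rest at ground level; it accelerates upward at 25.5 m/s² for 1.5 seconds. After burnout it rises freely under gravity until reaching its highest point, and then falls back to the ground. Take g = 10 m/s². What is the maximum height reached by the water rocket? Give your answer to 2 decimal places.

101.84 m

Phase 1 (powered ascent): v₀ = 0 m/s, a = 25.5 m/s².
v = v₀ + at = 0 + (25.5)(1.5) = 38.2 m/s
Δx = v₀t + ½at² = 0·1.5 + 0.5·25.5·1.5² = 28.7 m

Phase 2 (coasting upward): v₀ = 38.2 m/s, a = -10 m/s².
v = v₀ + at → t = (0 − 38.2) / -10 = 3.83 s
v² = v₀² + 2aΔx → Δx = (0² − 38.2²)/(2·-10) = 73.2 m
Maximum height = 28.7 + 73.2 = 102 m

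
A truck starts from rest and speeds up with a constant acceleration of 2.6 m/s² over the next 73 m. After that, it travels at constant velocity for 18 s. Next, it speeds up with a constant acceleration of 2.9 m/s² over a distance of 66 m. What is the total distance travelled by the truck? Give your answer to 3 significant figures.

Phase 1 (accelerating): v₀ = 0 m/s, a = 2.6 m/s².
v² = v₀² + 2aΔx = 0² + 2·2.6·73 = 380 → v = 19.5 m/s
t = (v − v₀)/a = (19.5 − 0)/2.6 = 7.49 s

Phase 2 (constant speed): v₀ = 19.5 m/s, a = 0 m/s².
v = v₀ + at = 19.5 + (0)(18) = 19.5 m/s
Δx = v₀t + ½at² = 19.5·18 + 0.5·0·18² = 351 m

Phase 3 (accelerating): v₀ = 19.5 m/s, a = 2.9 m/s².
v² = v₀² + 2aΔx = 19.5² + 2·2.9·66 = 762 → v = 27.6 m/s
t = (v − v₀)/a = (27.6 − 19.5)/2.9 = 2.80 s
Total distance = 73.0 + 351 + 66.0 = 490 m

490 m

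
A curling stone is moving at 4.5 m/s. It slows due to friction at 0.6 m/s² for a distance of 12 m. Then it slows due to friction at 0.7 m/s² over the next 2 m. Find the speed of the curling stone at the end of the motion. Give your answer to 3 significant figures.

Phase 1 (decelerating): v₀ = 4.50 m/s, a = -0.6 m/s².
v² = v₀² + 2aΔx = 4.50² + 2·-0.6·12 = 5.85 → v = 2.42 m/s
t = (v − v₀)/a = (2.42 − 4.50)/-0.6 = 3.47 s

Phase 2 (decelerating): v₀ = 2.42 m/s, a = -0.7 m/s².
v² = v₀² + 2aΔx = 2.42² + 2·-0.7·2 = 3.05 → v = 1.75 m/s
t = (v − v₀)/a = (1.75 − 2.42)/-0.7 = 0.960 s
Final speed = 1.75 m/s

1.75 m/s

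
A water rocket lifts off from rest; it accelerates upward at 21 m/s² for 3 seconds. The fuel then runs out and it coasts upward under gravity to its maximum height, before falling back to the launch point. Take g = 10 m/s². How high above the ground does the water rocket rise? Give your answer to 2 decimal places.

Phase 1 (powered ascent): v₀ = 0 m/s, a = 21 m/s².
v = v₀ + at = 0 + (21)(3) = 63.0 m/s
Δx = v₀t + ½at² = 0·3 + 0.5·21·3² = 94.5 m

Phase 2 (coasting upward): v₀ = 63.0 m/s, a = -10 m/s².
v = v₀ + at → t = (0 − 63.0) / -10 = 6.30 s
v² = v₀² + 2aΔx → Δx = (0² − 63.0²)/(2·-10) = 198 m
Maximum height = 94.5 + 198 = 293 m

292.95 m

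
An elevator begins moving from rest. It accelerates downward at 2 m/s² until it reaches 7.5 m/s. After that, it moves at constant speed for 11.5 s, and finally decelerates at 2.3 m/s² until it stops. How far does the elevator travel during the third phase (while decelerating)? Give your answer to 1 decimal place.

12.2 m

Phase 1 (accelerating): v₀ = 0 m/s, a = 2 m/s².
v = v₀ + at → t = (7.5 − 0) / 2 = 3.75 s
v² = v₀² + 2aΔx → Δx = (7.5² − 0²)/(2·2) = 14.1 m

Phase 2 (constant speed): v₀ = 7.50 m/s, a = 0 m/s².
v = v₀ + at = 7.50 + (0)(11.5) = 7.50 m/s
Δx = v₀t + ½at² = 7.50·11.5 + 0.5·0·11.5² = 86.2 m

Phase 3 (decelerating): v₀ = 7.50 m/s, a = -2.3 m/s².
v = v₀ + at → t = (0 − 7.50) / -2.3 = 3.26 s
v² = v₀² + 2aΔx → Δx = (0² − 7.50²)/(2·-2.3) = 12.2 m
Distance in phase 3 = 12.2 m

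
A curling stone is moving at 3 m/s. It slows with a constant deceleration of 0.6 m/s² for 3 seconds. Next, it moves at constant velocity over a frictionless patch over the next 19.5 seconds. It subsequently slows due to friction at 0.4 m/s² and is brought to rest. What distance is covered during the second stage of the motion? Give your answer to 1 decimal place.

23.4 m

Phase 1 (decelerating): v₀ = 3.00 m/s, a = -0.6 m/s².
v = v₀ + at = 3.00 + (-0.6)(3) = 1.20 m/s
Δx = v₀t + ½at² = 3.00·3 + 0.5·-0.6·3² = 6.30 m

Phase 2 (constant speed): v₀ = 1.20 m/s, a = 0 m/s².
v = v₀ + at = 1.20 + (0)(19.5) = 1.20 m/s
Δx = v₀t + ½at² = 1.20·19.5 + 0.5·0·19.5² = 23.4 m
Distance in phase 2 = 23.4 m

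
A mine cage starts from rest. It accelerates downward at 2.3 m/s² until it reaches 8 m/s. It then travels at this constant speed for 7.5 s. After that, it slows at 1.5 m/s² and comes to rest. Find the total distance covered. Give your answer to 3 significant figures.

Phase 1 (accelerating): v₀ = 0 m/s, a = 2.3 m/s².
v = v₀ + at → t = (8 − 0) / 2.3 = 3.48 s
v² = v₀² + 2aΔx → Δx = (8² − 0²)/(2·2.3) = 13.9 m

Phase 2 (constant speed): v₀ = 8.00 m/s, a = 0 m/s².
v = v₀ + at = 8.00 + (0)(7.5) = 8.00 m/s
Δx = v₀t + ½at² = 8.00·7.5 + 0.5·0·7.5² = 60.0 m

Phase 3 (decelerating): v₀ = 8.00 m/s, a = -1.5 m/s².
v = v₀ + at → t = (0 − 8.00) / -1.5 = 5.33 s
v² = v₀² + 2aΔx → Δx = (0² − 8.00²)/(2·-1.5) = 21.3 m
Total distance = 13.9 + 60.0 + 21.3 = 95.2 m

95.2 m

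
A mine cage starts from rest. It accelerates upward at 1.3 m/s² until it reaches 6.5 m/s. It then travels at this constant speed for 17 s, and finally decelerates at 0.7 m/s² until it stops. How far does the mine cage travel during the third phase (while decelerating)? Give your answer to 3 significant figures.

Phase 1 (accelerating): v₀ = 0 m/s, a = 1.3 m/s².
v = v₀ + at → t = (6.5 − 0) / 1.3 = 5.00 s
v² = v₀² + 2aΔx → Δx = (6.5² − 0²)/(2·1.3) = 16.2 m

Phase 2 (constant speed): v₀ = 6.50 m/s, a = 0 m/s².
v = v₀ + at = 6.50 + (0)(17) = 6.50 m/s
Δx = v₀t + ½at² = 6.50·17 + 0.5·0·17² = 110 m

Phase 3 (decelerating): v₀ = 6.50 m/s, a = -0.7 m/s².
v = v₀ + at → t = (0 − 6.50) / -0.7 = 9.29 s
v² = v₀² + 2aΔx → Δx = (0² − 6.50²)/(2·-0.7) = 30.2 m
Distance in phase 3 = 30.2 m

30.2 m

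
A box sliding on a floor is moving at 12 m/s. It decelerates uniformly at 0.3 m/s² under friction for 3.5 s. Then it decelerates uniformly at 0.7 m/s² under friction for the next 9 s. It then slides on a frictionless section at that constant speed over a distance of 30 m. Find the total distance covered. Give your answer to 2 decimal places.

Phase 1 (decelerating): v₀ = 12.0 m/s, a = -0.3 m/s².
v = v₀ + at = 12.0 + (-0.3)(3.5) = 10.9 m/s
Δx = v₀t + ½at² = 12.0·3.5 + 0.5·-0.3·3.5² = 40.2 m

Phase 2 (decelerating): v₀ = 10.9 m/s, a = -0.7 m/s².
v = v₀ + at = 10.9 + (-0.7)(9) = 4.65 m/s
Δx = v₀t + ½at² = 10.9·9 + 0.5·-0.7·9² = 70.2 m

Phase 3 (constant speed): v₀ = 4.65 m/s, a = 0 m/s².
Constant speed: t = d/v = 30/4.65 = 6.45 s
Total distance = 40.2 + 70.2 + 30.0 = 140 m

140.36 m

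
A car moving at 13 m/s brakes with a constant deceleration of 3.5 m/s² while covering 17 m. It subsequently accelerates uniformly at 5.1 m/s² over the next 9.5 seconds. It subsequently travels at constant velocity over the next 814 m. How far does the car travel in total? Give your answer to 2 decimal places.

Phase 1 (decelerating): v₀ = 13.0 m/s, a = -3.5 m/s².
v² = v₀² + 2aΔx = 13.0² + 2·-3.5·17 = 50.0 → v = 7.07 m/s
t = (v − v₀)/a = (7.07 − 13.0)/-3.5 = 1.69 s

Phase 2 (accelerating): v₀ = 7.07 m/s, a = 5.1 m/s².
v = v₀ + at = 7.07 + (5.1)(9.5) = 55.5 m/s
Δx = v₀t + ½at² = 7.07·9.5 + 0.5·5.1·9.5² = 297 m

Phase 3 (constant speed): v₀ = 55.5 m/s, a = 0 m/s².
Constant speed: t = d/v = 814/55.5 = 14.7 s
Total distance = 17.0 + 297 + 814 = 1130 m

1128.31 m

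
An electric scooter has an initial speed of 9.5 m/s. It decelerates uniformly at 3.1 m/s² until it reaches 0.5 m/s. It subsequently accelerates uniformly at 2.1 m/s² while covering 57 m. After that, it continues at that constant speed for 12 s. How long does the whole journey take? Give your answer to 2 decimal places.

22.04 s

Phase 1 (decelerating): v₀ = 9.50 m/s, a = -3.1 m/s².
v = v₀ + at → t = (0.5 − 9.50) / -3.1 = 2.90 s
v² = v₀² + 2aΔx → Δx = (0.5² − 9.50²)/(2·-3.1) = 14.5 m

Phase 2 (accelerating): v₀ = 0.500 m/s, a = 2.1 m/s².
v² = v₀² + 2aΔx = 0.500² + 2·2.1·57 = 240 → v = 15.5 m/s
t = (v − v₀)/a = (15.5 − 0.500)/2.1 = 7.13 s

Phase 3 (constant speed): v₀ = 15.5 m/s, a = 0 m/s².
v = v₀ + at = 15.5 + (0)(12) = 15.5 m/s
Δx = v₀t + ½at² = 15.5·12 + 0.5·0·12² = 186 m
Total time = 2.90 + 7.13 + 12.0 = 22.0 s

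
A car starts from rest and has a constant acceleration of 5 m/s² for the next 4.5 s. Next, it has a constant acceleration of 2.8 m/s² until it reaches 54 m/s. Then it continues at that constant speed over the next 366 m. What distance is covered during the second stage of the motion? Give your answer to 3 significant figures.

430 m

Phase 1 (accelerating): v₀ = 0 m/s, a = 5 m/s².
v = v₀ + at = 0 + (5)(4.5) = 22.5 m/s
Δx = v₀t + ½at² = 0·4.5 + 0.5·5·4.5² = 50.6 m

Phase 2 (accelerating): v₀ = 22.5 m/s, a = 2.8 m/s².
v = v₀ + at → t = (54 − 22.5) / 2.8 = 11.2 s
v² = v₀² + 2aΔx → Δx = (54² − 22.5²)/(2·2.8) = 430 m
Distance in phase 2 = 430 m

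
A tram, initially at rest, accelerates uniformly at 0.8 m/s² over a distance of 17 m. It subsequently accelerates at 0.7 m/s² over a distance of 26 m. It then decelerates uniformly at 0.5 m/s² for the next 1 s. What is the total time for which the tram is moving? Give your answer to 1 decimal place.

11.5 s

Phase 1 (accelerating): v₀ = 0 m/s, a = 0.8 m/s².
v² = v₀² + 2aΔx = 0² + 2·0.8·17 = 27.2 → v = 5.22 m/s
t = (v − v₀)/a = (5.22 − 0)/0.8 = 6.52 s

Phase 2 (accelerating): v₀ = 5.22 m/s, a = 0.7 m/s².
v² = v₀² + 2aΔx = 5.22² + 2·0.7·26 = 63.6 → v = 7.97 m/s
t = (v − v₀)/a = (7.97 − 5.22)/0.7 = 3.94 s

Phase 3 (decelerating): v₀ = 7.97 m/s, a = -0.5 m/s².
v = v₀ + at = 7.97 + (-0.5)(1) = 7.47 m/s
Δx = v₀t + ½at² = 7.97·1 + 0.5·-0.5·1² = 7.72 m
Total time = 6.52 + 3.94 + 1.00 = 11.5 s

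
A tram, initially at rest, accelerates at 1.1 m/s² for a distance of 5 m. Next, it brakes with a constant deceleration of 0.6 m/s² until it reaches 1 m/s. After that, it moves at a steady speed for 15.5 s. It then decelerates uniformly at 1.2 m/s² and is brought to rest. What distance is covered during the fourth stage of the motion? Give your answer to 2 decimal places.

0.42 m

Phase 1 (accelerating): v₀ = 0 m/s, a = 1.1 m/s².
v² = v₀² + 2aΔx = 0² + 2·1.1·5 = 11.0 → v = 3.32 m/s
t = (v − v₀)/a = (3.32 − 0)/1.1 = 3.02 s

Phase 2 (decelerating): v₀ = 3.32 m/s, a = -0.6 m/s².
v = v₀ + at → t = (1 − 3.32) / -0.6 = 3.86 s
v² = v₀² + 2aΔx → Δx = (1² − 3.32²)/(2·-0.6) = 8.33 m

Phase 3 (constant speed): v₀ = 1.00 m/s, a = 0 m/s².
v = v₀ + at = 1.00 + (0)(15.5) = 1.00 m/s
Δx = v₀t + ½at² = 1.00·15.5 + 0.5·0·15.5² = 15.5 m

Phase 4 (decelerating): v₀ = 1.00 m/s, a = -1.2 m/s².
v = v₀ + at → t = (0 − 1.00) / -1.2 = 0.833 s
v² = v₀² + 2aΔx → Δx = (0² − 1.00²)/(2·-1.2) = 0.417 m
Distance in phase 4 = 0.417 m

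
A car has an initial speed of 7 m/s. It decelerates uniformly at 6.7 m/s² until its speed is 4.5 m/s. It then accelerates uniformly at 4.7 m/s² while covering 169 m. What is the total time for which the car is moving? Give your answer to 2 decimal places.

Phase 1 (decelerating): v₀ = 7.00 m/s, a = -6.7 m/s².
v = v₀ + at → t = (4.5 − 7.00) / -6.7 = 0.373 s
v² = v₀² + 2aΔx → Δx = (4.5² − 7.00²)/(2·-6.7) = 2.15 m

Phase 2 (accelerating): v₀ = 4.50 m/s, a = 4.7 m/s².
v² = v₀² + 2aΔx = 4.50² + 2·4.7·169 = 1610 → v = 40.1 m/s
t = (v − v₀)/a = (40.1 − 4.50)/4.7 = 7.58 s
Total time = 0.373 + 7.58 = 7.95 s

7.95 s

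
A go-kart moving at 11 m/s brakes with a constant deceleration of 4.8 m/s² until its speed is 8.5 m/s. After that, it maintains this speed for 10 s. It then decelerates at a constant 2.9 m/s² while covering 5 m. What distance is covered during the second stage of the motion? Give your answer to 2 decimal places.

Phase 1 (decelerating): v₀ = 11.0 m/s, a = -4.8 m/s².
v = v₀ + at → t = (8.5 − 11.0) / -4.8 = 0.521 s
v² = v₀² + 2aΔx → Δx = (8.5² − 11.0²)/(2·-4.8) = 5.08 m

Phase 2 (constant speed): v₀ = 8.50 m/s, a = 0 m/s².
v = v₀ + at = 8.50 + (0)(10) = 8.50 m/s
Δx = v₀t + ½at² = 8.50·10 + 0.5·0·10² = 85.0 m
Distance in phase 2 = 85.0 m

85.00 m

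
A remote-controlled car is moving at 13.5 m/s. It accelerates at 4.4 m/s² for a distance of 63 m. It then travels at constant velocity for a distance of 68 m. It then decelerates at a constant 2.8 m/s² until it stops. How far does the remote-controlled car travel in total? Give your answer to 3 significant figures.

263 m

Phase 1 (accelerating): v₀ = 13.5 m/s, a = 4.4 m/s².
v² = v₀² + 2aΔx = 13.5² + 2·4.4·63 = 737 → v = 27.1 m/s
t = (v − v₀)/a = (27.1 − 13.5)/4.4 = 3.10 s

Phase 2 (constant speed): v₀ = 27.1 m/s, a = 0 m/s².
Constant speed: t = d/v = 68/27.1 = 2.51 s

Phase 3 (decelerating): v₀ = 27.1 m/s, a = -2.8 m/s².
v = v₀ + at → t = (0 − 27.1) / -2.8 = 9.69 s
v² = v₀² + 2aΔx → Δx = (0² − 27.1²)/(2·-2.8) = 132 m
Total distance = 63.0 + 68.0 + 132 = 263 m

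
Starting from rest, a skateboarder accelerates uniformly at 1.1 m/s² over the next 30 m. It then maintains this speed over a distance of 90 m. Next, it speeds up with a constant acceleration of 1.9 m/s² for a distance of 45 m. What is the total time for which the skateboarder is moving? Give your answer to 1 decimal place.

22.3 s

Phase 1 (accelerating): v₀ = 0 m/s, a = 1.1 m/s².
v² = v₀² + 2aΔx = 0² + 2·1.1·30 = 66.0 → v = 8.12 m/s
t = (v − v₀)/a = (8.12 − 0)/1.1 = 7.39 s

Phase 2 (constant speed): v₀ = 8.12 m/s, a = 0 m/s².
Constant speed: t = d/v = 90/8.12 = 11.1 s

Phase 3 (accelerating): v₀ = 8.12 m/s, a = 1.9 m/s².
v² = v₀² + 2aΔx = 8.12² + 2·1.9·45 = 237 → v = 15.4 m/s
t = (v − v₀)/a = (15.4 − 8.12)/1.9 = 3.83 s
Total time = 7.39 + 11.1 + 3.83 = 22.3 s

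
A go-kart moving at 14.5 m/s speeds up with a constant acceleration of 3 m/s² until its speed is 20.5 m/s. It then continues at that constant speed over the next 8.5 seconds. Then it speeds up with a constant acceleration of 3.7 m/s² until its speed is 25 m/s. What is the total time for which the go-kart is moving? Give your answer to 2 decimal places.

Phase 1 (accelerating): v₀ = 14.5 m/s, a = 3 m/s².
v = v₀ + at → t = (20.5 − 14.5) / 3 = 2.00 s
v² = v₀² + 2aΔx → Δx = (20.5² − 14.5²)/(2·3) = 35.0 m

Phase 2 (constant speed): v₀ = 20.5 m/s, a = 0 m/s².
v = v₀ + at = 20.5 + (0)(8.5) = 20.5 m/s
Δx = v₀t + ½at² = 20.5·8.5 + 0.5·0·8.5² = 174 m

Phase 3 (accelerating): v₀ = 20.5 m/s, a = 3.7 m/s².
v = v₀ + at → t = (25 − 20.5) / 3.7 = 1.22 s
v² = v₀² + 2aΔx → Δx = (25² − 20.5²)/(2·3.7) = 27.7 m
Total time = 2.00 + 8.50 + 1.22 = 11.7 s

11.72 s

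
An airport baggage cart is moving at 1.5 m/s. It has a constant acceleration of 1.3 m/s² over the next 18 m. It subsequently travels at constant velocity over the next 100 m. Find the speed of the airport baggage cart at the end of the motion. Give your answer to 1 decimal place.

Phase 1 (accelerating): v₀ = 1.50 m/s, a = 1.3 m/s².
v² = v₀² + 2aΔx = 1.50² + 2·1.3·18 = 49.1 → v = 7.00 m/s
t = (v − v₀)/a = (7.00 − 1.50)/1.3 = 4.23 s

Phase 2 (constant speed): v₀ = 7.00 m/s, a = 0 m/s².
Constant speed: t = d/v = 100/7.00 = 14.3 s
Final speed = 7.00 m/s

7.0 m/s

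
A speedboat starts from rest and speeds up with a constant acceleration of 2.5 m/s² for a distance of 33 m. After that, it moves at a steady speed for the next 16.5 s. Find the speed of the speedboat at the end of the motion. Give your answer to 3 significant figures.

12.8 m/s

Phase 1 (accelerating): v₀ = 0 m/s, a = 2.5 m/s².
v² = v₀² + 2aΔx = 0² + 2·2.5·33 = 165 → v = 12.8 m/s
t = (v − v₀)/a = (12.8 − 0)/2.5 = 5.14 s

Phase 2 (constant speed): v₀ = 12.8 m/s, a = 0 m/s².
v = v₀ + at = 12.8 + (0)(16.5) = 12.8 m/s
Δx = v₀t + ½at² = 12.8·16.5 + 0.5·0·16.5² = 212 m
Final speed = 12.8 m/s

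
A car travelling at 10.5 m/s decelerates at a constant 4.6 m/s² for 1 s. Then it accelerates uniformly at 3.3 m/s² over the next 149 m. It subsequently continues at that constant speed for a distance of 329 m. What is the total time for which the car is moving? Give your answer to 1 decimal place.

Phase 1 (decelerating): v₀ = 10.5 m/s, a = -4.6 m/s².
v = v₀ + at = 10.5 + (-4.6)(1) = 5.90 m/s
Δx = v₀t + ½at² = 10.5·1 + 0.5·-4.6·1² = 8.20 m

Phase 2 (accelerating): v₀ = 5.90 m/s, a = 3.3 m/s².
v² = v₀² + 2aΔx = 5.90² + 2·3.3·149 = 1020 → v = 31.9 m/s
t = (v − v₀)/a = (31.9 − 5.90)/3.3 = 7.88 s

Phase 3 (constant speed): v₀ = 31.9 m/s, a = 0 m/s².
Constant speed: t = d/v = 329/31.9 = 10.3 s
Total time = 1.00 + 7.88 + 10.3 = 19.2 s

19.2 s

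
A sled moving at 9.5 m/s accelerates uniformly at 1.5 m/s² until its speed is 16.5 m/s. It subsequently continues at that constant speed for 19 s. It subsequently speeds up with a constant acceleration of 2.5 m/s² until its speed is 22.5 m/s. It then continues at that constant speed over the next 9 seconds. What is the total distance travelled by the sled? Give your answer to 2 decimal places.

623.47 m

Phase 1 (accelerating): v₀ = 9.50 m/s, a = 1.5 m/s².
v = v₀ + at → t = (16.5 − 9.50) / 1.5 = 4.67 s
v² = v₀² + 2aΔx → Δx = (16.5² − 9.50²)/(2·1.5) = 60.7 m

Phase 2 (constant speed): v₀ = 16.5 m/s, a = 0 m/s².
v = v₀ + at = 16.5 + (0)(19) = 16.5 m/s
Δx = v₀t + ½at² = 16.5·19 + 0.5·0·19² = 314 m

Phase 3 (accelerating): v₀ = 16.5 m/s, a = 2.5 m/s².
v = v₀ + at → t = (22.5 − 16.5) / 2.5 = 2.40 s
v² = v₀² + 2aΔx → Δx = (22.5² − 16.5²)/(2·2.5) = 46.8 m

Phase 4 (constant speed): v₀ = 22.5 m/s, a = 0 m/s².
v = v₀ + at = 22.5 + (0)(9) = 22.5 m/s
Δx = v₀t + ½at² = 22.5·9 + 0.5·0·9² = 202 m
Total distance = 60.7 + 314 + 46.8 + 202 = 623 m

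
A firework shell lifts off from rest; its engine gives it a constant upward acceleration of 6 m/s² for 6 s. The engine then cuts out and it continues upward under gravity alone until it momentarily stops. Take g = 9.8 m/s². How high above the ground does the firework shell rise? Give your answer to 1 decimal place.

174.1 m

Phase 1 (powered ascent): v₀ = 0 m/s, a = 6 m/s².
v = v₀ + at = 0 + (6)(6) = 36.0 m/s
Δx = v₀t + ½at² = 0·6 + 0.5·6·6² = 108 m

Phase 2 (coasting upward): v₀ = 36.0 m/s, a = -9.8 m/s².
v = v₀ + at → t = (0 − 36.0) / -9.8 = 3.67 s
v² = v₀² + 2aΔx → Δx = (0² − 36.0²)/(2·-9.8) = 66.1 m
Maximum height = 108 + 66.1 = 174 m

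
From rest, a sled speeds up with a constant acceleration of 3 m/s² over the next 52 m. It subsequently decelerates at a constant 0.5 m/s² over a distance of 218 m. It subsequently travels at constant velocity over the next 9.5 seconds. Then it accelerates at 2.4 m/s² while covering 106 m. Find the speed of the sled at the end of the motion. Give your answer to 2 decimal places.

Phase 1 (accelerating): v₀ = 0 m/s, a = 3 m/s².
v² = v₀² + 2aΔx = 0² + 2·3·52 = 312 → v = 17.7 m/s
t = (v − v₀)/a = (17.7 − 0)/3 = 5.89 s

Phase 2 (decelerating): v₀ = 17.7 m/s, a = -0.5 m/s².
v² = v₀² + 2aΔx = 17.7² + 2·-0.5·218 = 94.0 → v = 9.70 m/s
t = (v − v₀)/a = (9.70 − 17.7)/-0.5 = 15.9 s

Phase 3 (constant speed): v₀ = 9.70 m/s, a = 0 m/s².
v = v₀ + at = 9.70 + (0)(9.5) = 9.70 m/s
Δx = v₀t + ½at² = 9.70·9.5 + 0.5·0·9.5² = 92.1 m

Phase 4 (accelerating): v₀ = 9.70 m/s, a = 2.4 m/s².
v² = v₀² + 2aΔx = 9.70² + 2·2.4·106 = 603 → v = 24.6 m/s
t = (v − v₀)/a = (24.6 − 9.70)/2.4 = 6.19 s
Final speed = 24.6 m/s

24.55 m/s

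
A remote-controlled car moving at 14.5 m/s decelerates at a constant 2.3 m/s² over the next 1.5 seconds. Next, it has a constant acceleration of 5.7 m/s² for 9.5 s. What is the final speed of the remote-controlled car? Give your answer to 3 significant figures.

65.2 m/s

Phase 1 (decelerating): v₀ = 14.5 m/s, a = -2.3 m/s².
v = v₀ + at = 14.5 + (-2.3)(1.5) = 11.1 m/s
Δx = v₀t + ½at² = 14.5·1.5 + 0.5·-2.3·1.5² = 19.2 m

Phase 2 (accelerating): v₀ = 11.1 m/s, a = 5.7 m/s².
v = v₀ + at = 11.1 + (5.7)(9.5) = 65.2 m/s
Δx = v₀t + ½at² = 11.1·9.5 + 0.5·5.7·9.5² = 362 m
Final speed = 65.2 m/s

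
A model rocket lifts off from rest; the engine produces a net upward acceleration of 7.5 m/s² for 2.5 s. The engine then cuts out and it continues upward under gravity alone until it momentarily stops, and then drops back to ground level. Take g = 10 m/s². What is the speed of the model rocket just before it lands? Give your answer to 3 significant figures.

28.6 m/s

Phase 1 (powered ascent): v₀ = 0 m/s, a = 7.5 m/s².
v = v₀ + at = 0 + (7.5)(2.5) = 18.8 m/s
Δx = v₀t + ½at² = 0·2.5 + 0.5·7.5·2.5² = 23.4 m

Phase 2 (coasting upward): v₀ = 18.8 m/s, a = -10 m/s².
v = v₀ + at → t = (0 − 18.8) / -10 = 1.88 s
v² = v₀² + 2aΔx → Δx = (0² − 18.8²)/(2·-10) = 17.6 m

Phase 3 (free fall): v₀ = 0 m/s, a = -10 m/s².
Falls 41.0 m from rest: t = √(2·41.0/10) = 2.86 s; v = g·t = 28.6 m/s.
Impact speed = 28.6 m/s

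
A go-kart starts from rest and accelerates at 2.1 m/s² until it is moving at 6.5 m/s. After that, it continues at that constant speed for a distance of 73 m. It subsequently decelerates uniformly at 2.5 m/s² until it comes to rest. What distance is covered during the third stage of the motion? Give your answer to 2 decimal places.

8.45 m

Phase 1 (accelerating): v₀ = 0 m/s, a = 2.1 m/s².
v = v₀ + at → t = (6.5 − 0) / 2.1 = 3.10 s
v² = v₀² + 2aΔx → Δx = (6.5² − 0²)/(2·2.1) = 10.1 m

Phase 2 (constant speed): v₀ = 6.50 m/s, a = 0 m/s².
Constant speed: t = d/v = 73/6.50 = 11.2 s

Phase 3 (decelerating): v₀ = 6.50 m/s, a = -2.5 m/s².
v = v₀ + at → t = (0 − 6.50) / -2.5 = 2.60 s
v² = v₀² + 2aΔx → Δx = (0² − 6.50²)/(2·-2.5) = 8.45 m
Distance in phase 3 = 8.45 m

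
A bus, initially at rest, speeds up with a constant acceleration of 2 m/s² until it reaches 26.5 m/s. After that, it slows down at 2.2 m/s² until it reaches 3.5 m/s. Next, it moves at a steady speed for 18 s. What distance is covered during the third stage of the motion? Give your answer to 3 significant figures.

63.0 m

Phase 1 (accelerating): v₀ = 0 m/s, a = 2 m/s².
v = v₀ + at → t = (26.5 − 0) / 2 = 13.2 s
v² = v₀² + 2aΔx → Δx = (26.5² − 0²)/(2·2) = 176 m

Phase 2 (decelerating): v₀ = 26.5 m/s, a = -2.2 m/s².
v = v₀ + at → t = (3.5 − 26.5) / -2.2 = 10.5 s
v² = v₀² + 2aΔx → Δx = (3.5² − 26.5²)/(2·-2.2) = 157 m

Phase 3 (constant speed): v₀ = 3.50 m/s, a = 0 m/s².
v = v₀ + at = 3.50 + (0)(18) = 3.50 m/s
Δx = v₀t + ½at² = 3.50·18 + 0.5·0·18² = 63.0 m
Distance in phase 3 = 63.0 m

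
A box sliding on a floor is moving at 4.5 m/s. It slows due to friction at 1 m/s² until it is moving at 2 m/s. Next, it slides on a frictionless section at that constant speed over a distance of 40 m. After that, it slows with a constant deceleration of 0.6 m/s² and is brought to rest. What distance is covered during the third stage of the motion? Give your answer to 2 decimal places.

Phase 1 (decelerating): v₀ = 4.50 m/s, a = -1 m/s².
v = v₀ + at → t = (2 − 4.50) / -1 = 2.50 s
v² = v₀² + 2aΔx → Δx = (2² − 4.50²)/(2·-1) = 8.12 m

Phase 2 (constant speed): v₀ = 2.00 m/s, a = 0 m/s².
Constant speed: t = d/v = 40/2.00 = 20.0 s

Phase 3 (decelerating): v₀ = 2.00 m/s, a = -0.6 m/s².
v = v₀ + at → t = (0 − 2.00) / -0.6 = 3.33 s
v² = v₀² + 2aΔx → Δx = (0² − 2.00²)/(2·-0.6) = 3.33 m
Distance in phase 3 = 3.33 m

3.33 m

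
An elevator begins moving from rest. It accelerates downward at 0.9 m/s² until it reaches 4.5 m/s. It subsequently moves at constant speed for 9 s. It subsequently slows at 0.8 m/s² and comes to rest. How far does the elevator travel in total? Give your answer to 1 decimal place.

Phase 1 (accelerating): v₀ = 0 m/s, a = 0.9 m/s².
v = v₀ + at → t = (4.5 − 0) / 0.9 = 5.00 s
v² = v₀² + 2aΔx → Δx = (4.5² − 0²)/(2·0.9) = 11.2 m

Phase 2 (constant speed): v₀ = 4.50 m/s, a = 0 m/s².
v = v₀ + at = 4.50 + (0)(9) = 4.50 m/s
Δx = v₀t + ½at² = 4.50·9 + 0.5·0·9² = 40.5 m

Phase 3 (decelerating): v₀ = 4.50 m/s, a = -0.8 m/s².
v = v₀ + at → t = (0 − 4.50) / -0.8 = 5.62 s
v² = v₀² + 2aΔx → Δx = (0² − 4.50²)/(2·-0.8) = 12.7 m
Total distance = 11.2 + 40.5 + 12.7 = 64.4 m

64.4 m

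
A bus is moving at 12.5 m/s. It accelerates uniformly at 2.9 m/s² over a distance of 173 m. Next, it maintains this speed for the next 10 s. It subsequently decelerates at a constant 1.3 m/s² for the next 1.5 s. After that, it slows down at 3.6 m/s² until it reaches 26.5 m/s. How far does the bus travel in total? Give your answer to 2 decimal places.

Phase 1 (accelerating): v₀ = 12.5 m/s, a = 2.9 m/s².
v² = v₀² + 2aΔx = 12.5² + 2·2.9·173 = 1160 → v = 34.1 m/s
t = (v − v₀)/a = (34.1 − 12.5)/2.9 = 7.43 s

Phase 2 (constant speed): v₀ = 34.1 m/s, a = 0 m/s².
v = v₀ + at = 34.1 + (0)(10) = 34.1 m/s
Δx = v₀t + ½at² = 34.1·10 + 0.5·0·10² = 341 m

Phase 3 (decelerating): v₀ = 34.1 m/s, a = -1.3 m/s².
v = v₀ + at = 34.1 + (-1.3)(1.5) = 32.1 m/s
Δx = v₀t + ½at² = 34.1·1.5 + 0.5·-1.3·1.5² = 49.6 m

Phase 4 (decelerating): v₀ = 32.1 m/s, a = -3.6 m/s².
v = v₀ + at → t = (26.5 − 32.1) / -3.6 = 1.56 s
v² = v₀² + 2aΔx → Δx = (26.5² − 32.1²)/(2·-3.6) = 45.6 m
Total distance = 173 + 341 + 49.6 + 45.6 = 609 m

608.76 m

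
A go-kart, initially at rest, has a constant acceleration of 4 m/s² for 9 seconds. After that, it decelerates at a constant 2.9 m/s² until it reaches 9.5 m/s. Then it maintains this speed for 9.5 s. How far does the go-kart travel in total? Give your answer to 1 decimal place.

Phase 1 (accelerating): v₀ = 0 m/s, a = 4 m/s².
v = v₀ + at = 0 + (4)(9) = 36.0 m/s
Δx = v₀t + ½at² = 0·9 + 0.5·4·9² = 162 m

Phase 2 (decelerating): v₀ = 36.0 m/s, a = -2.9 m/s².
v = v₀ + at → t = (9.5 − 36.0) / -2.9 = 9.14 s
v² = v₀² + 2aΔx → Δx = (9.5² − 36.0²)/(2·-2.9) = 208 m

Phase 3 (constant speed): v₀ = 9.50 m/s, a = 0 m/s².
v = v₀ + at = 9.50 + (0)(9.5) = 9.50 m/s
Δx = v₀t + ½at² = 9.50·9.5 + 0.5·0·9.5² = 90.2 m
Total distance = 162 + 208 + 90.2 = 460 m

460.1 m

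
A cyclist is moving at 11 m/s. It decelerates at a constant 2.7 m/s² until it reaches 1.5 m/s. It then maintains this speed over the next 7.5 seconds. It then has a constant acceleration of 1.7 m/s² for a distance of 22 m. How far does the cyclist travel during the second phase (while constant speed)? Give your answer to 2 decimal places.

Phase 1 (decelerating): v₀ = 11.0 m/s, a = -2.7 m/s².
v = v₀ + at → t = (1.5 − 11.0) / -2.7 = 3.52 s
v² = v₀² + 2aΔx → Δx = (1.5² − 11.0²)/(2·-2.7) = 22.0 m

Phase 2 (constant speed): v₀ = 1.50 m/s, a = 0 m/s².
v = v₀ + at = 1.50 + (0)(7.5) = 1.50 m/s
Δx = v₀t + ½at² = 1.50·7.5 + 0.5·0·7.5² = 11.2 m
Distance in phase 2 = 11.2 m

11.25 m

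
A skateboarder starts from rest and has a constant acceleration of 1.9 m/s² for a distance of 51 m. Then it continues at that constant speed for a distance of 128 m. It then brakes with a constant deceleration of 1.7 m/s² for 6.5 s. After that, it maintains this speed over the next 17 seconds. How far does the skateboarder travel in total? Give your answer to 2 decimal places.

Phase 1 (accelerating): v₀ = 0 m/s, a = 1.9 m/s².
v² = v₀² + 2aΔx = 0² + 2·1.9·51 = 194 → v = 13.9 m/s
t = (v − v₀)/a = (13.9 − 0)/1.9 = 7.33 s

Phase 2 (constant speed): v₀ = 13.9 m/s, a = 0 m/s².
Constant speed: t = d/v = 128/13.9 = 9.19 s

Phase 3 (decelerating): v₀ = 13.9 m/s, a = -1.7 m/s².
v = v₀ + at = 13.9 + (-1.7)(6.5) = 2.87 m/s
Δx = v₀t + ½at² = 13.9·6.5 + 0.5·-1.7·6.5² = 54.6 m

Phase 4 (constant speed): v₀ = 2.87 m/s, a = 0 m/s².
v = v₀ + at = 2.87 + (0)(17) = 2.87 m/s
Δx = v₀t + ½at² = 2.87·17 + 0.5·0·17² = 48.8 m
Total distance = 51.0 + 128 + 54.6 + 48.8 = 282 m

282.39 m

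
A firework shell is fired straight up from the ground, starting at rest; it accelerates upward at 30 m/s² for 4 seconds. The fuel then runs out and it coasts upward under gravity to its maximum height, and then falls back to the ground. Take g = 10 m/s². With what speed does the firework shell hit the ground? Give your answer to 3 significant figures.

139 m/s

Phase 1 (powered ascent): v₀ = 0 m/s, a = 30 m/s².
v = v₀ + at = 0 + (30)(4) = 120 m/s
Δx = v₀t + ½at² = 0·4 + 0.5·30·4² = 240 m

Phase 2 (coasting upward): v₀ = 120 m/s, a = -10 m/s².
v = v₀ + at → t = (0 − 120) / -10 = 12.0 s
v² = v₀² + 2aΔx → Δx = (0² − 120²)/(2·-10) = 720 m

Phase 3 (free fall): v₀ = 0 m/s, a = -10 m/s².
Falls 960 m from rest: t = √(2·960/10) = 13.9 s; v = g·t = 139 m/s.
Impact speed = 139 m/s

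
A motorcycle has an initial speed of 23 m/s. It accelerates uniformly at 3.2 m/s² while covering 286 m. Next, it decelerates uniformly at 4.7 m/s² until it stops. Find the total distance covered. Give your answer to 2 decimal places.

537.00 m

Phase 1 (accelerating): v₀ = 23.0 m/s, a = 3.2 m/s².
v² = v₀² + 2aΔx = 23.0² + 2·3.2·286 = 2360 → v = 48.6 m/s
t = (v − v₀)/a = (48.6 − 23.0)/3.2 = 7.99 s

Phase 2 (decelerating): v₀ = 48.6 m/s, a = -4.7 m/s².
v = v₀ + at → t = (0 − 48.6) / -4.7 = 10.3 s
v² = v₀² + 2aΔx → Δx = (0² − 48.6²)/(2·-4.7) = 251 m
Total distance = 286 + 251 = 537 m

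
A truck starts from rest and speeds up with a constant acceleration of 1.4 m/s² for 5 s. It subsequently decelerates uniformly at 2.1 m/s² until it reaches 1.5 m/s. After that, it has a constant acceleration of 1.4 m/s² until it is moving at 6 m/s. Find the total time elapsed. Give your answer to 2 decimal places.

Phase 1 (accelerating): v₀ = 0 m/s, a = 1.4 m/s².
v = v₀ + at = 0 + (1.4)(5) = 7.00 m/s
Δx = v₀t + ½at² = 0·5 + 0.5·1.4·5² = 17.5 m

Phase 2 (decelerating): v₀ = 7.00 m/s, a = -2.1 m/s².
v = v₀ + at → t = (1.5 − 7.00) / -2.1 = 2.62 s
v² = v₀² + 2aΔx → Δx = (1.5² − 7.00²)/(2·-2.1) = 11.1 m

Phase 3 (accelerating): v₀ = 1.50 m/s, a = 1.4 m/s².
v = v₀ + at → t = (6 − 1.50) / 1.4 = 3.21 s
v² = v₀² + 2aΔx → Δx = (6² − 1.50²)/(2·1.4) = 12.1 m
Total time = 5.00 + 2.62 + 3.21 = 10.8 s

10.83 s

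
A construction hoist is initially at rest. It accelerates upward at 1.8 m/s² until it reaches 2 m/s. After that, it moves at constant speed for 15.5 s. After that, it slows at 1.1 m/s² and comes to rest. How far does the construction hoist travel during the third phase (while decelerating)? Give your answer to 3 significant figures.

Phase 1 (accelerating): v₀ = 0 m/s, a = 1.8 m/s².
v = v₀ + at → t = (2 − 0) / 1.8 = 1.11 s
v² = v₀² + 2aΔx → Δx = (2² − 0²)/(2·1.8) = 1.11 m

Phase 2 (constant speed): v₀ = 2.00 m/s, a = 0 m/s².
v = v₀ + at = 2.00 + (0)(15.5) = 2.00 m/s
Δx = v₀t + ½at² = 2.00·15.5 + 0.5·0·15.5² = 31.0 m

Phase 3 (decelerating): v₀ = 2.00 m/s, a = -1.1 m/s².
v = v₀ + at → t = (0 − 2.00) / -1.1 = 1.82 s
v² = v₀² + 2aΔx → Δx = (0² − 2.00²)/(2·-1.1) = 1.82 m
Distance in phase 3 = 1.82 m

1.82 m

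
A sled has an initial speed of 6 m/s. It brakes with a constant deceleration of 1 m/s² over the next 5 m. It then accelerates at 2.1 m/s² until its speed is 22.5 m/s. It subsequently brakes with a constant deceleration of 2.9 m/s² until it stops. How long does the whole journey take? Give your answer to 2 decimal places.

16.95 s

Phase 1 (decelerating): v₀ = 6.00 m/s, a = -1 m/s².
v² = v₀² + 2aΔx = 6.00² + 2·-1·5 = 26.0 → v = 5.10 m/s
t = (v − v₀)/a = (5.10 − 6.00)/-1 = 0.901 s

Phase 2 (accelerating): v₀ = 5.10 m/s, a = 2.1 m/s².
v = v₀ + at → t = (22.5 − 5.10) / 2.1 = 8.29 s
v² = v₀² + 2aΔx → Δx = (22.5² − 5.10²)/(2·2.1) = 114 m

Phase 3 (decelerating): v₀ = 22.5 m/s, a = -2.9 m/s².
v = v₀ + at → t = (0 − 22.5) / -2.9 = 7.76 s
v² = v₀² + 2aΔx → Δx = (0² − 22.5²)/(2·-2.9) = 87.3 m
Total time = 0.901 + 8.29 + 7.76 = 16.9 s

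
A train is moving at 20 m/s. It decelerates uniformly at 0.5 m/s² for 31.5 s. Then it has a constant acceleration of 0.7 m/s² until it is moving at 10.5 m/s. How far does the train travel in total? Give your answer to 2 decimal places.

447.79 m

Phase 1 (decelerating): v₀ = 20.0 m/s, a = -0.5 m/s².
v = v₀ + at = 20.0 + (-0.5)(31.5) = 4.25 m/s
Δx = v₀t + ½at² = 20.0·31.5 + 0.5·-0.5·31.5² = 382 m

Phase 2 (accelerating): v₀ = 4.25 m/s, a = 0.7 m/s².
v = v₀ + at → t = (10.5 − 4.25) / 0.7 = 8.93 s
v² = v₀² + 2aΔx → Δx = (10.5² − 4.25²)/(2·0.7) = 65.8 m
Total distance = 382 + 65.8 = 448 m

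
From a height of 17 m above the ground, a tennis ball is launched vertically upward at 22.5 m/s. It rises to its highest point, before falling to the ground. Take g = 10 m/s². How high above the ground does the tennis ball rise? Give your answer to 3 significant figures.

42.3 m

Phase 1 (rising): v₀ = 22.5 m/s, a = -10 m/s².
v = v₀ + at → t = (0 − 22.5) / -10 = 2.25 s
v² = v₀² + 2aΔx → Δx = (0² − 22.5²)/(2·-10) = 25.3 m
Maximum height = 17 + 25.3 = 42.3 m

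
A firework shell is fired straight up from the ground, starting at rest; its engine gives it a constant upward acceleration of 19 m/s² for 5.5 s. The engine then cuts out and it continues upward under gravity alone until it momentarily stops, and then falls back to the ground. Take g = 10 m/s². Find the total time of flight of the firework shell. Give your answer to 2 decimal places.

28.86 s

Phase 1 (powered ascent): v₀ = 0 m/s, a = 19 m/s².
v = v₀ + at = 0 + (19)(5.5) = 104 m/s
Δx = v₀t + ½at² = 0·5.5 + 0.5·19·5.5² = 287 m

Phase 2 (coasting upward): v₀ = 104 m/s, a = -10 m/s².
v = v₀ + at → t = (0 − 104) / -10 = 10.4 s
v² = v₀² + 2aΔx → Δx = (0² − 104²)/(2·-10) = 546 m

Phase 3 (free fall): v₀ = 0 m/s, a = -10 m/s².
Falls 833 m from rest: t = √(2·833/10) = 12.9 s; v = g·t = 129 m/s.
Total time = 5.50 + 10.4 + 12.9 = 28.9 s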